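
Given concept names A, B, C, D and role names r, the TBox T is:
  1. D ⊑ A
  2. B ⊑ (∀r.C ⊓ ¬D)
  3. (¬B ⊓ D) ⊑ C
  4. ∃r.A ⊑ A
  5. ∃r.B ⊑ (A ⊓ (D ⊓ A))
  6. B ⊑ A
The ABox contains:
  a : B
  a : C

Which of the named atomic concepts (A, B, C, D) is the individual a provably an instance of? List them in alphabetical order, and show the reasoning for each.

1. a : A?  L(a) = {B, C} ∪ {¬A}
   clash {A, ¬A} at a — a ∈ A
2. a : B?  L(a) = {B, C} ∪ {¬B}
   clash {B, ¬B} at a — a ∈ B
3. a : C?  L(a) = {B, C} ∪ {¬C}
   clash {C, ¬C} at a — a ∈ C
4. a : D?  L(a) = {B, C} ∪ {¬D}
   apply at a: B⊑(∀r.C ⊓ ¬D); B⊑A
   open: L(a) ⊇ {A, B, C, ¬D, ∀r.C, …} — a ∉ D possible
5. Entailed for a: {A, B, C}

{A, B, C}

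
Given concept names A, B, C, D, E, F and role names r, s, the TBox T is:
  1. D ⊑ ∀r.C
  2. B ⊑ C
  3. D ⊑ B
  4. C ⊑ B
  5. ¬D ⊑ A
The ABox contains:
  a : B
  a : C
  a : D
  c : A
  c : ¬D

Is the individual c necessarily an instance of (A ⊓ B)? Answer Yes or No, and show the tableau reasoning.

No

1. c : (A ⊓ B)?  L(c) = {A, ¬D} ∪ {(¬A ⊔ ¬B)}
   open: L(c) ⊇ {A, ¬B, ¬C, ¬D} — c ∉ (A ⊓ B) possible
2. Hence c : (A ⊓ B): not entailed.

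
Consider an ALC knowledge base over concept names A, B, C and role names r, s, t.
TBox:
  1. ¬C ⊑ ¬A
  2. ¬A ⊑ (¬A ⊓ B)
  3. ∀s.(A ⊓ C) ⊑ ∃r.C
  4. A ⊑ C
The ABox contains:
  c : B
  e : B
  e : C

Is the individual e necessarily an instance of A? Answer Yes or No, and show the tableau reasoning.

1. e : A?  L(e) = {B, C} ∪ {¬A}
   apply at e: ¬A⊑(¬A ⊓ B)
   open: L(e) ⊇ {B, C, ¬A, ∃s.(¬A ⊔ ¬C)} (+ ∃-successors) — e ∉ A possible
2. Hence e : A: not entailed.

No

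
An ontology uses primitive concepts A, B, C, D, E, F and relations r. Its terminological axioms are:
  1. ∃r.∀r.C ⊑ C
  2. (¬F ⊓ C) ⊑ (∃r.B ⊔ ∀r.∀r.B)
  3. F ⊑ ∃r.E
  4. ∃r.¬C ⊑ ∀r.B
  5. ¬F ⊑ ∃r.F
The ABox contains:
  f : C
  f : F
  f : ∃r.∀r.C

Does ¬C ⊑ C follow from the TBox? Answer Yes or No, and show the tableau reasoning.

No

1. ¬C ⊑ C  ⇔  (¬C ⊓ ¬C) unsat w.r.t. T
   open: L(x₀) ⊇ {F, ¬C, ∀r.C, ∀r.∃r.¬C, ∃r.E} (+ ∃-successors)
2. Hence ¬C ⊑ C: not entailed.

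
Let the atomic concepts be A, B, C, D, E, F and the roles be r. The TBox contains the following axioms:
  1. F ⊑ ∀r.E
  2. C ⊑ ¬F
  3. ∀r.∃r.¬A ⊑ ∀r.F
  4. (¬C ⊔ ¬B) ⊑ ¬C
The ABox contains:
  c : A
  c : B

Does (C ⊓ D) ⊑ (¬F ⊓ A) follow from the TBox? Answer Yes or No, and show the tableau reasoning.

No

1. (C ⊓ D) ⊑ (¬F ⊓ A)  ⇔  ((C ⊓ D) ⊓ (F ⊔ ¬A)) unsat w.r.t. T
   apply at x₀: C⊑¬F
   open: L(x₀) ⊇ {B, C, D, ¬A, ¬F, …} (+ ∃-successors)
2. Hence (C ⊓ D) ⊑ (¬F ⊓ A): not entailed.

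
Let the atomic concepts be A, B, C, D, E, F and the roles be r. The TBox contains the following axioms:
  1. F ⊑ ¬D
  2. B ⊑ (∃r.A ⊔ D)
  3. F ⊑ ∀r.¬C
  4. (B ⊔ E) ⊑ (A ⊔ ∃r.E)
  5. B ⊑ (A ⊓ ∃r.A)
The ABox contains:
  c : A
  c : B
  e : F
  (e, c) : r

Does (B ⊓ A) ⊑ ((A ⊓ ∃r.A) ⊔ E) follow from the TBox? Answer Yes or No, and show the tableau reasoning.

1. (B ⊓ A) ⊑ ((A ⊓ ∃r.A) ⊔ E)  ⇔  ((B ⊓ A) ⊓ ((¬A ⊔ ∀r.¬A) ⊓ ¬E)) unsat w.r.t. T
   all branches close; clash {A, ¬A} at an ∃-successor
2. Hence (B ⊓ A) ⊑ ((A ⊓ ∃r.A) ⊔ E): entailed.

Yes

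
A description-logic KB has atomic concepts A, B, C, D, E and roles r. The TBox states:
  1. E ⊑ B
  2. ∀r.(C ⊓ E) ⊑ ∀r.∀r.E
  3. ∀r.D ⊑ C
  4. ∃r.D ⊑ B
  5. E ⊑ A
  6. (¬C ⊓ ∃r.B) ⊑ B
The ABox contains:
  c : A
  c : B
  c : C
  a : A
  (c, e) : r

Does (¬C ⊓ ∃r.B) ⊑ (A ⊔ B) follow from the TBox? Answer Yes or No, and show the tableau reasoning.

1. (¬C ⊓ ∃r.B) ⊑ (A ⊔ B)  ⇔  ((¬C ⊓ ∃r.B) ⊓ (¬A ⊓ ¬B)) unsat w.r.t. T
   all branches close; clash {A, ¬A} at x₀
2. Hence (¬C ⊓ ∃r.B) ⊑ (A ⊔ B): entailed.

Yes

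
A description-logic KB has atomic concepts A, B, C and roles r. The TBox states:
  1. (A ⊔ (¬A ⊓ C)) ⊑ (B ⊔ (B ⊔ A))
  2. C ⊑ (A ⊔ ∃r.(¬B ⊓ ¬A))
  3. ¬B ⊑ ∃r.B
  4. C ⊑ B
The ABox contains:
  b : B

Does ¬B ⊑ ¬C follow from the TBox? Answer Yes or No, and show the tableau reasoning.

Yes

1. ¬B ⊑ ¬C  ⇔  (¬B ⊓ C) unsat w.r.t. T
   all branches close; clash {B, ¬B} at x₀
2. Hence ¬B ⊑ ¬C: entailed.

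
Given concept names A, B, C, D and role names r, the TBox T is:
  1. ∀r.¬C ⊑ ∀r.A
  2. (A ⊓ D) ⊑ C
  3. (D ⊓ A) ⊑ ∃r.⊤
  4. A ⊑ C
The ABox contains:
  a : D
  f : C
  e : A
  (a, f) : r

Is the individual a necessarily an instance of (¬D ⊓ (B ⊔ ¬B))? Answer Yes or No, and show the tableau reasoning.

No

1. a : (¬D ⊓ (B ⊔ ¬B))?  L(a) = {D} ∪ {(D ⊔ (¬B ⊓ B))}
   open: L(a) ⊇ {D, ¬A, ∃r.C} (+ ∃-successors) — a ∉ (¬D ⊓ (B ⊔ ¬B)) possible
2. Hence a : (¬D ⊓ (B ⊔ ¬B)): not entailed.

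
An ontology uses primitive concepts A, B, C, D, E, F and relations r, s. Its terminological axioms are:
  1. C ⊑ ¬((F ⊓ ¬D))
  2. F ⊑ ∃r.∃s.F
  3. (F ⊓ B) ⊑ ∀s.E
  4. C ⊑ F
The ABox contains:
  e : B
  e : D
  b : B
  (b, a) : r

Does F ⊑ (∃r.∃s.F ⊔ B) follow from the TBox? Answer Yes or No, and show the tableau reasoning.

Yes

1. F ⊑ (∃r.∃s.F ⊔ B)  ⇔  (F ⊓ (∀r.∀s.¬F ⊓ ¬B)) unsat w.r.t. T
   all branches close; clash {F, ¬F} at an ∃-successor
2. Hence F ⊑ (∃r.∃s.F ⊔ B): entailed.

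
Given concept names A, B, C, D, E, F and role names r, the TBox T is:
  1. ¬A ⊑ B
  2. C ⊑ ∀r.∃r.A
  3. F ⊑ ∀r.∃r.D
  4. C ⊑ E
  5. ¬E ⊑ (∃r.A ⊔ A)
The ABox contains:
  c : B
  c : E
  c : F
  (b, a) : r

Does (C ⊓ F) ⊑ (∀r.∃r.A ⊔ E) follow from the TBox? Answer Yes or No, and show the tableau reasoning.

Yes

1. (C ⊓ F) ⊑ (∀r.∃r.A ⊔ E)  ⇔  ((C ⊓ F) ⊓ (∃r.∀r.¬A ⊓ ¬E)) unsat w.r.t. T
   all branches close; clash {E, ¬E} at x₀
2. Hence (C ⊓ F) ⊑ (∀r.∃r.A ⊔ E): entailed.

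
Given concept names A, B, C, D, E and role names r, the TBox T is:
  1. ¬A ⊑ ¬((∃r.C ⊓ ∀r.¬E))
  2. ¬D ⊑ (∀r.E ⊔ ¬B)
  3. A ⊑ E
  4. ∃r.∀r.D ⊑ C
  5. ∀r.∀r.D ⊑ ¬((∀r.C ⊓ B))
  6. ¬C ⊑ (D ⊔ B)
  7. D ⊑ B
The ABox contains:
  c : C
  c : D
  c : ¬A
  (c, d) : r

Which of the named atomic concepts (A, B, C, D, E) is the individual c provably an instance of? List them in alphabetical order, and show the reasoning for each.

{B, C, D}

1. c : A?  L(c) = {C, D, ¬A} ∪ {¬A}
   apply at c: ¬A⊑¬((∃r.C ⊓ ∀r.¬E)); D⊑B
   open: L(c) ⊇ {B, C, D, ¬A, ∀r.¬C, …} (+ ∃-successors) — c ∉ A possible
2. c : B?  L(c) = {C, D, ¬A} ∪ {¬B}
   clash {B, ¬B} at c — c ∈ B
3. c : C?  L(c) = {C, D, ¬A} ∪ {¬C}
   clash {C, ¬C} at c — c ∈ C
4. c : D?  L(c) = {C, D, ¬A} ∪ {¬D}
   clash {D, ¬D} at c — c ∈ D
5. c : E?  L(c) = {C, D, ¬A} ∪ {¬E}
   apply at c: ¬A⊑¬((∃r.C ⊓ ∀r.¬E)); D⊑B
   open: L(c) ⊇ {B, C, D, ¬A, ¬E, …} (+ ∃-successors) — c ∉ E possible
6. Entailed for c: {B, C, D}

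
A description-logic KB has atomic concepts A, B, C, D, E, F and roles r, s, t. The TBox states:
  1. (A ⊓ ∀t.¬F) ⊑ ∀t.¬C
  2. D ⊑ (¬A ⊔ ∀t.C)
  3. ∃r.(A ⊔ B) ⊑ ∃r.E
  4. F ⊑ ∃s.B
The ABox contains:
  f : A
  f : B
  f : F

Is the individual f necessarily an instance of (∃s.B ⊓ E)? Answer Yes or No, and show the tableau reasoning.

No

1. f : (∃s.B ⊓ E)?  L(f) = {A, B, F} ∪ {(∀s.¬B ⊔ ¬E)}
   apply at f: F⊑∃s.B
   open: L(f) ⊇ {A, B, F, ¬D, ¬E, …} (+ ∃-successors) — f ∉ (∃s.B ⊓ E) possible
2. Hence f : (∃s.B ⊓ E): not entailed.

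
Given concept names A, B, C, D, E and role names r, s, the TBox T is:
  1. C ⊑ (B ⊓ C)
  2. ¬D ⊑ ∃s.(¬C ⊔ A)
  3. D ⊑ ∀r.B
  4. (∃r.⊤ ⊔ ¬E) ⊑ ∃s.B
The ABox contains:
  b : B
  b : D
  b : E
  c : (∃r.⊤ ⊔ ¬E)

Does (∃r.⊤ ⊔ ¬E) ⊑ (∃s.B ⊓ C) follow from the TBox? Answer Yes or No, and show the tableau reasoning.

No

1. (∃r.⊤ ⊔ ¬E) ⊑ (∃s.B ⊓ C)  ⇔  ((∃r.⊤ ⊔ ¬E) ⊓ (∀s.¬B ⊔ ¬C)) unsat w.r.t. T
   apply at x₀: (∃r.⊤ ⊔ ¬E)⊑∃s.B
   open: L(x₀) ⊇ {¬C, ¬D, ∃r.⊤, ∃s.(¬C ⊔ A), ∃s.B} (+ ∃-successors)
2. Hence (∃r.⊤ ⊔ ¬E) ⊑ (∃s.B ⊓ C): not entailed.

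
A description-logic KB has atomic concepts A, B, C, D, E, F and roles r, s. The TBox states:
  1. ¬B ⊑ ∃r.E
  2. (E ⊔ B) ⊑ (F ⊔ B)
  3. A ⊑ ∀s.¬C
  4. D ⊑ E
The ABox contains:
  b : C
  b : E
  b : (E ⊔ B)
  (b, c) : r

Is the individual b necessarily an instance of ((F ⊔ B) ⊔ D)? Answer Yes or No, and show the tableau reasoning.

1. b : ((F ⊔ B) ⊔ D)?  L(b) = {C, E, (E ⊔ B)} ∪ {((¬F ⊓ ¬B) ⊓ ¬D)}
   clash {B, ¬B} at b — b ∈ ((F ⊔ B) ⊔ D)
2. Hence b : ((F ⊔ B) ⊔ D): entailed.

Yes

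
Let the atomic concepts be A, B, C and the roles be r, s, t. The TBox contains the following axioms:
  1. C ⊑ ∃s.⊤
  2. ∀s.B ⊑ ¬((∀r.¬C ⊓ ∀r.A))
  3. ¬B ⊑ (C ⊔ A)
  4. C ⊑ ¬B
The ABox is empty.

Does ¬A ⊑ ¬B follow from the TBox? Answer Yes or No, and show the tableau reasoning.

1. ¬A ⊑ ¬B  ⇔  (¬A ⊓ B) unsat w.r.t. T
   open: L(x₀) ⊇ {B, ¬A, ¬C, ∃s.¬B} (+ ∃-successors)
2. Hence ¬A ⊑ ¬B: not entailed.

No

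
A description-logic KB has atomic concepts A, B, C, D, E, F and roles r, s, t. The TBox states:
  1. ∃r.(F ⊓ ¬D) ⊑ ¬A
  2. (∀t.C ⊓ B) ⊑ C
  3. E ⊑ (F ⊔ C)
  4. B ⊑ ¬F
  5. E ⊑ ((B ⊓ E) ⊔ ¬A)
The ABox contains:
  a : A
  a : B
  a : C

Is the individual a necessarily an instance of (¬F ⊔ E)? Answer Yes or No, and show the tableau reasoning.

Yes

1. a : (¬F ⊔ E)?  L(a) = {A, B, C} ∪ {(F ⊓ ¬E)}
   clash {F, ¬F} at a — a ∈ (¬F ⊔ E)
2. Hence a : (¬F ⊔ E): entailed.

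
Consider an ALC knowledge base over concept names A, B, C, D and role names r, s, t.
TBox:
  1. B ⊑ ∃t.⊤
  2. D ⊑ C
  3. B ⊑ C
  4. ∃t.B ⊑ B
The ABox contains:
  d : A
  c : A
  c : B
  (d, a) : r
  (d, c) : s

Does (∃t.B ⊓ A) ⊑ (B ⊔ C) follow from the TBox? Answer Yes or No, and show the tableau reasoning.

1. (∃t.B ⊓ A) ⊑ (B ⊔ C)  ⇔  ((∃t.B ⊓ A) ⊓ (¬B ⊓ ¬C)) unsat w.r.t. T
   all branches close; clash {C, ¬C} at x₀
2. Hence (∃t.B ⊓ A) ⊑ (B ⊔ C): entailed.

Yes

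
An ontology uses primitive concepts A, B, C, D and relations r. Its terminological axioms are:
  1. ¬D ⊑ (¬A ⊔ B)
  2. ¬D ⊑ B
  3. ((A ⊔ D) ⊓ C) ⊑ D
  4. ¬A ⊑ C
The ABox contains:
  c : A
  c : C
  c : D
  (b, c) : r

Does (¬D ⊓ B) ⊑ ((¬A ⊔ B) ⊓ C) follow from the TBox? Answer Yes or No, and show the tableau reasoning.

1. (¬D ⊓ B) ⊑ ((¬A ⊔ B) ⊓ C)  ⇔  ((¬D ⊓ B) ⊓ ((A ⊓ ¬B) ⊔ ¬C)) unsat w.r.t. T
   apply at x₀: ¬D⊑(¬A ⊔ B)
   open: L(x₀) ⊇ {A, B, ¬C, ¬D}
2. Hence (¬D ⊓ B) ⊑ ((¬A ⊔ B) ⊓ C): not entailed.

No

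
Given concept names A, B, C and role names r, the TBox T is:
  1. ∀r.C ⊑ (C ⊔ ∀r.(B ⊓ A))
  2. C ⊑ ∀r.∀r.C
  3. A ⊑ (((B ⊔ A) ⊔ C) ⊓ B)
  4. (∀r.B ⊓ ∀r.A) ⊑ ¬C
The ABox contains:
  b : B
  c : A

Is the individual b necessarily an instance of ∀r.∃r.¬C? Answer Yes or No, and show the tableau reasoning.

1. b : ∀r.∃r.¬C?  L(b) = {B} ∪ {∃r.∀r.C}
   open: L(b) ⊇ {B, ¬A, ¬C, ∃r.¬C, ∃r.∀r.C} (+ ∃-successors) — b ∉ ∀r.∃r.¬C possible
2. Hence b : ∀r.∃r.¬C: not entailed.

No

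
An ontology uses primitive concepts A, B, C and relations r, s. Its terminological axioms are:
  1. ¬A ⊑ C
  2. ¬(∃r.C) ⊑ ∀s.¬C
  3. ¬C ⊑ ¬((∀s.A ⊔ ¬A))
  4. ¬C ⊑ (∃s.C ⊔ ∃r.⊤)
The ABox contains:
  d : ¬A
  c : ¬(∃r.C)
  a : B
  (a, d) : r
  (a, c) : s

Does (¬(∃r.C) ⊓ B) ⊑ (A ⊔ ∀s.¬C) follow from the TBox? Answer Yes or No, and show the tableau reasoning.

Yes

1. (¬(∃r.C) ⊓ B) ⊑ (A ⊔ ∀s.¬C)  ⇔  ((∀r.¬C ⊓ B) ⊓ (¬A ⊓ ∃s.C)) unsat w.r.t. T
   all branches close; clash {C, ¬C} at an ∃-successor
2. Hence (¬(∃r.C) ⊓ B) ⊑ (A ⊔ ∀s.¬C): entailed.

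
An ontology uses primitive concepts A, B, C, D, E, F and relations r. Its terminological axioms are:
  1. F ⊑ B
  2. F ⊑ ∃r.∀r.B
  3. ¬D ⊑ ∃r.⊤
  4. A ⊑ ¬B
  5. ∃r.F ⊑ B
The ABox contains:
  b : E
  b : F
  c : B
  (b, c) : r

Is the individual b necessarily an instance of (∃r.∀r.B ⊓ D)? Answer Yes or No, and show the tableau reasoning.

No

1. b : (∃r.∀r.B ⊓ D)?  L(b) = {E, F} ∪ {(∀r.∃r.¬B ⊔ ¬D)}
   apply at b: F⊑B; F⊑∃r.∀r.B
   open: L(b) ⊇ {B, E, F, ¬A, ¬D, …} (+ ∃-successors) — b ∉ (∃r.∀r.B ⊓ D) possible
2. Hence b : (∃r.∀r.B ⊓ D): not entailed.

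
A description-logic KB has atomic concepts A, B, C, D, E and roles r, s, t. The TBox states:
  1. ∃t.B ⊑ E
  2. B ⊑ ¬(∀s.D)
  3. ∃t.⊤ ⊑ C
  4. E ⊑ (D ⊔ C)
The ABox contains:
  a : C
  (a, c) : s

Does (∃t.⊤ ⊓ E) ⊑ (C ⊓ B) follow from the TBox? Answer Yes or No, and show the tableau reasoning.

No

1. (∃t.⊤ ⊓ E) ⊑ (C ⊓ B)  ⇔  ((∃t.⊤ ⊓ E) ⊓ (¬C ⊔ ¬B)) unsat w.r.t. T
   apply at x₀: ∃t.⊤⊑C; E⊑(D ⊔ C)
   open: L(x₀) ⊇ {C, D, E, ¬B, ∃t.⊤} (+ ∃-successors)
2. Hence (∃t.⊤ ⊓ E) ⊑ (C ⊓ B): not entailed.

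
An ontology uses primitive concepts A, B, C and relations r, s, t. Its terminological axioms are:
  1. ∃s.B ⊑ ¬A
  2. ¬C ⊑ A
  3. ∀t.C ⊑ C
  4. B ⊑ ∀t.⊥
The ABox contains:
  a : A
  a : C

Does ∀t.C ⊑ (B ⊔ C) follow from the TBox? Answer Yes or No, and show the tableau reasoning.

Yes

1. ∀t.C ⊑ (B ⊔ C)  ⇔  (∀t.C ⊓ (¬B ⊓ ¬C)) unsat w.r.t. T
   all branches close; clash {A, ¬A} at x₀
2. Hence ∀t.C ⊑ (B ⊔ C): entailed.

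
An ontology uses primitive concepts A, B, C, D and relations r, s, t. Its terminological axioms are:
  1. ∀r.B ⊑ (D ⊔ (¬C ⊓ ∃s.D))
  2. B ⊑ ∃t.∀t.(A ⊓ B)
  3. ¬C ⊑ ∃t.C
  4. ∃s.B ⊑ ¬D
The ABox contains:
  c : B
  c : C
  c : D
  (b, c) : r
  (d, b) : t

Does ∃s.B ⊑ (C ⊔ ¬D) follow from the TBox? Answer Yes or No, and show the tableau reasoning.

1. ∃s.B ⊑ (C ⊔ ¬D)  ⇔  (∃s.B ⊓ (¬C ⊓ D)) unsat w.r.t. T
   all branches close; clash {D, ¬D} at x₀
2. Hence ∃s.B ⊑ (C ⊔ ¬D): entailed.

Yes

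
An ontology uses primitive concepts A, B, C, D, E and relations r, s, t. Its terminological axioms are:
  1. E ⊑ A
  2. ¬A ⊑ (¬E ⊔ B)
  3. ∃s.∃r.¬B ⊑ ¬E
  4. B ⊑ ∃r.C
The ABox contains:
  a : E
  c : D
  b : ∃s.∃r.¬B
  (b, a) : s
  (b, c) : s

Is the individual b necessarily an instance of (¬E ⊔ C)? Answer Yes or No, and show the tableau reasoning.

Yes

1. b : (¬E ⊔ C)?  L(b) = {∃s.∃r.¬B} ∪ {(E ⊓ ¬C)}
   clash {E, ¬E} at b — b ∈ (¬E ⊔ C)
2. Hence b : (¬E ⊔ C): entailed.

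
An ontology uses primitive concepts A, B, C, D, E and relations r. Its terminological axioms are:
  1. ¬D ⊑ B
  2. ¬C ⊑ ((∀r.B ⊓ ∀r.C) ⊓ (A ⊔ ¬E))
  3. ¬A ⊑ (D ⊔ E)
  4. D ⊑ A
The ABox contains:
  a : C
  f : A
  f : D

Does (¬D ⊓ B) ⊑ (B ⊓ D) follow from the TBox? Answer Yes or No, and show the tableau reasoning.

No

1. (¬D ⊓ B) ⊑ (B ⊓ D)  ⇔  ((¬D ⊓ B) ⊓ (¬B ⊔ ¬D)) unsat w.r.t. T
   open: L(x₀) ⊇ {A, B, C, ¬D}
2. Hence (¬D ⊓ B) ⊑ (B ⊓ D): not entailed.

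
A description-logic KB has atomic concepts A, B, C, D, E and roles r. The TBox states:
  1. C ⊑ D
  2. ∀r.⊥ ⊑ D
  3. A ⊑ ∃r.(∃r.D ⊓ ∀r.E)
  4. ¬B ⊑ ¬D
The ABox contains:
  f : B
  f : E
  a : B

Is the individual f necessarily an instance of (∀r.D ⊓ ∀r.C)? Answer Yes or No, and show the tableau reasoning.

1. f : (∀r.D ⊓ ∀r.C)?  L(f) = {B, E} ∪ {(∃r.¬D ⊔ ∃r.¬C)}
   open: L(f) ⊇ {B, E, ¬A, ¬C, ∃r.¬D, …} (+ ∃-successors) — f ∉ (∀r.D ⊓ ∀r.C) possible
2. Hence f : (∀r.D ⊓ ∀r.C): not entailed.

No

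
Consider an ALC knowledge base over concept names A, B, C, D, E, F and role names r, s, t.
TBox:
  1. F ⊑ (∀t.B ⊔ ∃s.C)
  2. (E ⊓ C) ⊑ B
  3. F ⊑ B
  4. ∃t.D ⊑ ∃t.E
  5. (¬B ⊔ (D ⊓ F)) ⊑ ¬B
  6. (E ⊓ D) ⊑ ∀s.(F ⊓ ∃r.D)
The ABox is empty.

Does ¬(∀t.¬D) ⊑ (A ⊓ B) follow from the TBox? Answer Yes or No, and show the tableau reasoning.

1. ¬(∀t.¬D) ⊑ (A ⊓ B)  ⇔  (∃t.D ⊓ (¬A ⊔ ¬B)) unsat w.r.t. T
   apply at x₀: ∃t.D⊑∃t.E
   open: L(x₀) ⊇ {B, ¬A, ¬E, ¬F, ∃t.D, …} (+ ∃-successors)
2. Hence ¬(∀t.¬D) ⊑ (A ⊓ B): not entailed.

No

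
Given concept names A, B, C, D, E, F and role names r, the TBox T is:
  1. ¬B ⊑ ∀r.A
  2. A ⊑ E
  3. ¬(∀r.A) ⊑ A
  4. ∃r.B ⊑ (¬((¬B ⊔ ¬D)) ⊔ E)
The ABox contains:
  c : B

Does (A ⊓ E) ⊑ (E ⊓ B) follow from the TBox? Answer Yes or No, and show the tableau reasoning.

No

1. (A ⊓ E) ⊑ (E ⊓ B)  ⇔  ((A ⊓ E) ⊓ (¬E ⊔ ¬B)) unsat w.r.t. T
   open: L(x₀) ⊇ {A, E, ¬B, ∀r.A, ∀r.¬B}
2. Hence (A ⊓ E) ⊑ (E ⊓ B): not entailed.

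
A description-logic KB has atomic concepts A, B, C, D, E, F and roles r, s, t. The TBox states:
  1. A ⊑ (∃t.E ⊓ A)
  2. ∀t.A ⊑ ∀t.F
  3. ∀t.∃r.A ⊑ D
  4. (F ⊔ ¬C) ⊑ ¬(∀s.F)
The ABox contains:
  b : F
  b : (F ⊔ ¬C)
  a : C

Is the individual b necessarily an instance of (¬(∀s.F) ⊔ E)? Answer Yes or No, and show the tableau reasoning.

Yes

1. b : (¬(∀s.F) ⊔ E)?  L(b) = {F, (F ⊔ ¬C)} ∪ {(∀s.F ⊓ ¬E)}
   clash {F, ¬F} at an ∃-successor — b ∈ (¬(∀s.F) ⊔ E)
2. Hence b : (¬(∀s.F) ⊔ E): entailed.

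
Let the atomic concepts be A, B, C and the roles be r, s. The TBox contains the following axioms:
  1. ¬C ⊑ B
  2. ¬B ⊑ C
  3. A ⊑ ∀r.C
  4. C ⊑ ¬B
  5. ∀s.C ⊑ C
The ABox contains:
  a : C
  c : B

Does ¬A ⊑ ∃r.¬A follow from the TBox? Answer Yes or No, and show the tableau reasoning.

1. ¬A ⊑ ∃r.¬A  ⇔  (¬A ⊓ ∀r.A) unsat w.r.t. T
   open: L(x₀) ⊇ {B, ¬A, ¬C, ∀r.A, ∃s.¬C} (+ ∃-successors)
2. Hence ¬A ⊑ ∃r.¬A: not entailed.

No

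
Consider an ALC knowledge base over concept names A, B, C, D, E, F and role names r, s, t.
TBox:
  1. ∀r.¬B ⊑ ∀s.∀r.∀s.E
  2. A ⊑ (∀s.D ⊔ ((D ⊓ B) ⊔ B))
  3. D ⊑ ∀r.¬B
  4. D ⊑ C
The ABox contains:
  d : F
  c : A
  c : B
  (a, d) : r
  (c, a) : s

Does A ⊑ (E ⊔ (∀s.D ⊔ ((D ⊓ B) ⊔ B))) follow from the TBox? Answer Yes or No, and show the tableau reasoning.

Yes

1. A ⊑ (E ⊔ (∀s.D ⊔ ((D ⊓ B) ⊔ B)))  ⇔  (A ⊓ (¬E ⊓ (∃s.¬D ⊓ ((¬D ⊔ ¬B) ⊓ ¬B)))) unsat w.r.t. T
   all branches close; clash {B, ¬B} at x₀
2. Hence A ⊑ (E ⊔ (∀s.D ⊔ ((D ⊓ B) ⊔ B))): entailed.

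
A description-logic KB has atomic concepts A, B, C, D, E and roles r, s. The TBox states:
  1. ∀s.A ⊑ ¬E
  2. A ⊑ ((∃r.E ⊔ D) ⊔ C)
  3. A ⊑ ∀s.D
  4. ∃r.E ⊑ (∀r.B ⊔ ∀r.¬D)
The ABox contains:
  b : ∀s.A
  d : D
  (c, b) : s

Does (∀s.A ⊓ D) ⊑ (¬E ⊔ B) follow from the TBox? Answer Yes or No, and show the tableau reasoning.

1. (∀s.A ⊓ D) ⊑ (¬E ⊔ B)  ⇔  ((∀s.A ⊓ D) ⊓ (E ⊓ ¬B)) unsat w.r.t. T
   all branches close; clash {E, ¬E} at x₀
2. Hence (∀s.A ⊓ D) ⊑ (¬E ⊔ B): entailed.

Yes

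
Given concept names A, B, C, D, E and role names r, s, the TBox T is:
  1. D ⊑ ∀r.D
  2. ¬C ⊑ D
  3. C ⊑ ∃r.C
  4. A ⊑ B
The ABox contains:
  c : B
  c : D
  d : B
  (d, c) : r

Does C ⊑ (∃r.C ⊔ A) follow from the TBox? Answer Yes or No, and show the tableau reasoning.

1. C ⊑ (∃r.C ⊔ A)  ⇔  (C ⊓ (∀r.¬C ⊓ ¬A)) unsat w.r.t. T
   all branches close; clash {C, ¬C} at an ∃-successor
2. Hence C ⊑ (∃r.C ⊔ A): entailed.

Yes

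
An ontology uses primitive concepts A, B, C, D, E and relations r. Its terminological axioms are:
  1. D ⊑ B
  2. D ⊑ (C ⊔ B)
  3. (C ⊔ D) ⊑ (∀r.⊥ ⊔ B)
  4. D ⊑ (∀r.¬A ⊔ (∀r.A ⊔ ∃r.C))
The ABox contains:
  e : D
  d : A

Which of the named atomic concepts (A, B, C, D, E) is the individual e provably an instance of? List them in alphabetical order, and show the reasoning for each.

1. e : A?  L(e) = {D} ∪ {¬A}
   apply at e: D⊑B; D⊑(C ⊔ B); D⊑(∀r.¬A ⊔ (∀r.A ⊔ ∃r.C))
   open: L(e) ⊇ {B, C, D, ¬A, ∀r.¬A} — e ∉ A possible
2. e : B?  L(e) = {D} ∪ {¬B}
   clash {B, ¬B} at e — e ∈ B
3. e : C?  L(e) = {D} ∪ {¬C}
   apply at e: D⊑B; D⊑(C ⊔ B); D⊑(∀r.¬A ⊔ (∀r.A ⊔ ∃r.C))
   open: L(e) ⊇ {B, D, ¬C, ∀r.¬A} — e ∉ C possible
4. e : D?  L(e) = {D} ∪ {¬D}
   clash {D, ¬D} at e — e ∈ D
5. e : E?  L(e) = {D} ∪ {¬E}
   apply at e: D⊑B; D⊑(C ⊔ B); D⊑(∀r.¬A ⊔ (∀r.A ⊔ ∃r.C))
   open: L(e) ⊇ {B, C, D, ¬E, ∀r.¬A} — e ∉ E possible
6. Entailed for e: {B, D}

{B, D}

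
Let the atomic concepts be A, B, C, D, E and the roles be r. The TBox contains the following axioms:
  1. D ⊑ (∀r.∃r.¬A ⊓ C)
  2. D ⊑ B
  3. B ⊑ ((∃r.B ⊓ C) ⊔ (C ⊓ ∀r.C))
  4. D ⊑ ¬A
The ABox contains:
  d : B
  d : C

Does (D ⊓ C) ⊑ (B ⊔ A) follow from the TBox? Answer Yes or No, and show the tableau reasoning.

Yes

1. (D ⊓ C) ⊑ (B ⊔ A)  ⇔  ((D ⊓ C) ⊓ (¬B ⊓ ¬A)) unsat w.r.t. T
   all branches close; clash {B, ¬B} at x₀
2. Hence (D ⊓ C) ⊑ (B ⊔ A): entailed.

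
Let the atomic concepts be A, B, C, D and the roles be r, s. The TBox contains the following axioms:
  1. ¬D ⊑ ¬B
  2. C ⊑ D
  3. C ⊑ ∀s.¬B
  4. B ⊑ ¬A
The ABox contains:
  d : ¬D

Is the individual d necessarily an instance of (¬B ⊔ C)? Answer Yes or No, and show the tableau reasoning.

1. d : (¬B ⊔ C)?  L(d) = {¬D} ∪ {(B ⊓ ¬C)}
   clash {B, ¬B} at d — d ∈ (¬B ⊔ C)
2. Hence d : (¬B ⊔ C): entailed.

Yes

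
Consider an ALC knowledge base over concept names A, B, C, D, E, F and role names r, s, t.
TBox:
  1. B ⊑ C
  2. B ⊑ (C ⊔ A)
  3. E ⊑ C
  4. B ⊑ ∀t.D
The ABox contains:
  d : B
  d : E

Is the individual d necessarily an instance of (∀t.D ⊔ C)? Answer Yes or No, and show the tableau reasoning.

1. d : (∀t.D ⊔ C)?  L(d) = {B, E} ∪ {(∃t.¬D ⊓ ¬C)}
   clash {C, ¬C} at d — d ∈ (∀t.D ⊔ C)
2. Hence d : (∀t.D ⊔ C): entailed.

Yes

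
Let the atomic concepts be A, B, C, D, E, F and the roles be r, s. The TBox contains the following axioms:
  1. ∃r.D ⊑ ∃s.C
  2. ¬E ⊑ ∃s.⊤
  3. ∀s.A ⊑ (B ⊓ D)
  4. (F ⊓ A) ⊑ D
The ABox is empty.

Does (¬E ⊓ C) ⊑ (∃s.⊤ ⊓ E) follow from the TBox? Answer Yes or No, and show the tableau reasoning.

1. (¬E ⊓ C) ⊑ (∃s.⊤ ⊓ E)  ⇔  ((¬E ⊓ C) ⊓ (∀s.⊥ ⊔ ¬E)) unsat w.r.t. T
   apply at x₀: ¬E⊑∃s.⊤
   open: L(x₀) ⊇ {C, ¬E, ¬F, ∀r.¬D, ∃s.¬A, …} (+ ∃-successors)
2. Hence (¬E ⊓ C) ⊑ (∃s.⊤ ⊓ E): not entailed.

No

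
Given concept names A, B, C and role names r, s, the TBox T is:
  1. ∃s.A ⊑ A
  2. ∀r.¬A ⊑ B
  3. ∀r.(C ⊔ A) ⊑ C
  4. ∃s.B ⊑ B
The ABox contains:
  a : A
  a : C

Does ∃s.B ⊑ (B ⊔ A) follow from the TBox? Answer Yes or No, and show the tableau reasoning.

1. ∃s.B ⊑ (B ⊔ A)  ⇔  (∃s.B ⊓ (¬B ⊓ ¬A)) unsat w.r.t. T
   all branches close; clash {B, ¬B} at x₀
2. Hence ∃s.B ⊑ (B ⊔ A): entailed.

Yes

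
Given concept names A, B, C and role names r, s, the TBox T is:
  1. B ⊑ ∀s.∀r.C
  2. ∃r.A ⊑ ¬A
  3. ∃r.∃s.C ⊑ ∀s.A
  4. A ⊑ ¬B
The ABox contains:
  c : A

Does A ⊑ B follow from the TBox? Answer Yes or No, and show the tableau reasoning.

1. A ⊑ B  ⇔  (A ⊓ ¬B) unsat w.r.t. T
   open: L(x₀) ⊇ {A, ¬B, ∀r.¬A, ∀r.∀s.¬C}
2. Hence A ⊑ B: not entailed.

No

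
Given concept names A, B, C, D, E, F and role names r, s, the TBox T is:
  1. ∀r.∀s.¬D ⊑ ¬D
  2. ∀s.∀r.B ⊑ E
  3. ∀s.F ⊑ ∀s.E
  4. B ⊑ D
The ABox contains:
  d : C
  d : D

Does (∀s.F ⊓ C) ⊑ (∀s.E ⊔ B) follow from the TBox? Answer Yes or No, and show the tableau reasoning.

1. (∀s.F ⊓ C) ⊑ (∀s.E ⊔ B)  ⇔  ((∀s.F ⊓ C) ⊓ (∃s.¬E ⊓ ¬B)) unsat w.r.t. T
   all branches close; clash {E, ¬E} at an ∃-successor
2. Hence (∀s.F ⊓ C) ⊑ (∀s.E ⊔ B): entailed.

Yes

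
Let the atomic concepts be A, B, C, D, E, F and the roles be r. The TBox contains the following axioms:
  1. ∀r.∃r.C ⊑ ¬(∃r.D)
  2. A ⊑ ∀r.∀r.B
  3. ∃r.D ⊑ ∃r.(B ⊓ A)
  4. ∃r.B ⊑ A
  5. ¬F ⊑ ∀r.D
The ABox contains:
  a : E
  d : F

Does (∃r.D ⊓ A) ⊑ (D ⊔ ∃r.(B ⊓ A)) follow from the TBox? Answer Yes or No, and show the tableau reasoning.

Yes

1. (∃r.D ⊓ A) ⊑ (D ⊔ ∃r.(B ⊓ A))  ⇔  ((∃r.D ⊓ A) ⊓ (¬D ⊓ ∀r.(¬B ⊔ ¬A))) unsat w.r.t. T
   all branches close; clash {D, ¬D} at an ∃-successor
2. Hence (∃r.D ⊓ A) ⊑ (D ⊔ ∃r.(B ⊓ A)): entailed.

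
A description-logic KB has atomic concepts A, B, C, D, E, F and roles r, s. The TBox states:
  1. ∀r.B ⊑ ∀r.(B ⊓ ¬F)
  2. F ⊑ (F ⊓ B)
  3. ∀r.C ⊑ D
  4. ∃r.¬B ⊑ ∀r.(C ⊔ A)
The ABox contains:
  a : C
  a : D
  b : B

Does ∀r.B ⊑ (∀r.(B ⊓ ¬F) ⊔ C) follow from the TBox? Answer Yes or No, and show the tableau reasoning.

1. ∀r.B ⊑ (∀r.(B ⊓ ¬F) ⊔ C)  ⇔  (∀r.B ⊓ (∃r.(¬B ⊔ F) ⊓ ¬C)) unsat w.r.t. T
   all branches close; clash {F, ¬F} at an ∃-successor
2. Hence ∀r.B ⊑ (∀r.(B ⊓ ¬F) ⊔ C): entailed.

Yes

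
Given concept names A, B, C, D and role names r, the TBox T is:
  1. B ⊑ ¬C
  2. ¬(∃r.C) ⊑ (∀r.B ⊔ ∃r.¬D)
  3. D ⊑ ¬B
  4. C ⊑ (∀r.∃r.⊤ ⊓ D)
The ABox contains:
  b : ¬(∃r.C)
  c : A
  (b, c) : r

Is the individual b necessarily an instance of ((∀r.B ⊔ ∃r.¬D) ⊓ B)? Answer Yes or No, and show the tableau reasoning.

1. b : ((∀r.B ⊔ ∃r.¬D) ⊓ B)?  L(b) = {¬(∃r.C)} ∪ {((∃r.¬B ⊓ ∀r.D) ⊔ ¬B)}
   apply at b: ¬(∃r.C)⊑(∀r.B ⊔ ∃r.¬D)
   open: L(b) ⊇ {¬B, ¬C, ∀r.B, ∀r.¬C} — b ∉ ((∀r.B ⊔ ∃r.¬D) ⊓ B) possible
2. Hence b : ((∀r.B ⊔ ∃r.¬D) ⊓ B): not entailed.

No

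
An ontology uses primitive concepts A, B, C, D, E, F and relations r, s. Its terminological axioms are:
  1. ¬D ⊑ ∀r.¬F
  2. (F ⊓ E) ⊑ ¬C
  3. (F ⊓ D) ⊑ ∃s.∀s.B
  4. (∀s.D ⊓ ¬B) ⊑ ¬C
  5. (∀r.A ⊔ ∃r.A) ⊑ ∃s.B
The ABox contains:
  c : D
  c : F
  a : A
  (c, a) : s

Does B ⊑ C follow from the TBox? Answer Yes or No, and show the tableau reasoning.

No

1. B ⊑ C  ⇔  (B ⊓ ¬C) unsat w.r.t. T
   open: L(x₀) ⊇ {B, D, ¬C, ¬F, ∀r.¬A, …} (+ ∃-successors)
2. Hence B ⊑ C: not entailed.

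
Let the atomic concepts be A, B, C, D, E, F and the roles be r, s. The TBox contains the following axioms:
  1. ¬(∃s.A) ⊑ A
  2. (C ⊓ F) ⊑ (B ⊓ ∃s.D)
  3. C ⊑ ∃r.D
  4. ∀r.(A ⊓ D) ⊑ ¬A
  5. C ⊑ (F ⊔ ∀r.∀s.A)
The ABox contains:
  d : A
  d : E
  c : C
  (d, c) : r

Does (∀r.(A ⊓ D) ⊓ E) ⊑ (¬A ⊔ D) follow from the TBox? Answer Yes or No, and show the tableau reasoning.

Yes

1. (∀r.(A ⊓ D) ⊓ E) ⊑ (¬A ⊔ D)  ⇔  ((∀r.(A ⊓ D) ⊓ E) ⊓ (A ⊓ ¬D)) unsat w.r.t. T
   all branches close; clash {A, ¬A} at x₀
2. Hence (∀r.(A ⊓ D) ⊓ E) ⊑ (¬A ⊔ D): entailed.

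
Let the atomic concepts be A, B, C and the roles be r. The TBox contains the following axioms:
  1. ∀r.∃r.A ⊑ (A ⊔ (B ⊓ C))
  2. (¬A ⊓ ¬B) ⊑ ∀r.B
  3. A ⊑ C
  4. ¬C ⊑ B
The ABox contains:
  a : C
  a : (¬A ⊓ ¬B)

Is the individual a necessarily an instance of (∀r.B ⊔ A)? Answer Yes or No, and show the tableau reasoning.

1. a : (∀r.B ⊔ A)?  L(a) = {C, (¬A ⊓ ¬B)} ∪ {(∃r.¬B ⊓ ¬A)}
   clash {B, ¬B} at a — a ∈ (∀r.B ⊔ A)
2. Hence a : (∀r.B ⊔ A): entailed.

Yes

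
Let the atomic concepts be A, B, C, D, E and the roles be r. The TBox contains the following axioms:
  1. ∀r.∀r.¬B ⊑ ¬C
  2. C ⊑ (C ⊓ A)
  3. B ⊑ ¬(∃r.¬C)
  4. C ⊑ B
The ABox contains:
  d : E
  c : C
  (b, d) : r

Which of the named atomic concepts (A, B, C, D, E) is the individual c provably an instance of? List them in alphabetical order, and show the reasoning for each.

1. c : A?  L(c) = {C} ∪ {¬A}
   clash {A, ¬A} at c — c ∈ A
2. c : B?  L(c) = {C} ∪ {¬B}
   clash {B, ¬B} at c — c ∈ B
3. c : C?  L(c) = {C} ∪ {¬C}
   clash {C, ¬C} at c — c ∈ C
4. c : D?  L(c) = {C} ∪ {¬D}
   apply at c: C⊑(C ⊓ A); C⊑B
   open: L(c) ⊇ {A, B, C, ¬D, ∀r.C, …} (+ ∃-successors) — c ∉ D possible
5. c : E?  L(c) = {C} ∪ {¬E}
   apply at c: C⊑(C ⊓ A); C⊑B
   open: L(c) ⊇ {A, B, C, ¬E, ∀r.C, …} (+ ∃-successors) — c ∉ E possible
6. Entailed for c: {A, B, C}

{A, B, C}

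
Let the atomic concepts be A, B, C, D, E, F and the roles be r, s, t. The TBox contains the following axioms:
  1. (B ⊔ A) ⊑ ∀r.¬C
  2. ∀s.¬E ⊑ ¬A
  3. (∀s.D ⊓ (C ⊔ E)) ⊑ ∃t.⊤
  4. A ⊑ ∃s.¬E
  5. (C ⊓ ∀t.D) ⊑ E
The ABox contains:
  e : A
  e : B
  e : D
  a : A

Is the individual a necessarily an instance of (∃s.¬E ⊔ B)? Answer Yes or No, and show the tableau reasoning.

1. a : (∃s.¬E ⊔ B)?  L(a) = {A} ∪ {(∀s.E ⊓ ¬B)}
   clash {A, ¬A} at a — a ∈ (∃s.¬E ⊔ B)
2. Hence a : (∃s.¬E ⊔ B): entailed.

Yes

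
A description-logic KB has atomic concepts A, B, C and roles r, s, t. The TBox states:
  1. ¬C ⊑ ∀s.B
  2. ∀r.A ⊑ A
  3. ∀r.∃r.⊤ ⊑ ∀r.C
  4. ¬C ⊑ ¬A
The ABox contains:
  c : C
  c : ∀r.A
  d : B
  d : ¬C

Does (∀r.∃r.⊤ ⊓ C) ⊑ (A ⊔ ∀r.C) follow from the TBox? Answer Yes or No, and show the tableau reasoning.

Yes

1. (∀r.∃r.⊤ ⊓ C) ⊑ (A ⊔ ∀r.C)  ⇔  ((∀r.∃r.⊤ ⊓ C) ⊓ (¬A ⊓ ∃r.¬C)) unsat w.r.t. T
   all branches close; clash {A, ¬A} at x₀
2. Hence (∀r.∃r.⊤ ⊓ C) ⊑ (A ⊔ ∀r.C): entailed.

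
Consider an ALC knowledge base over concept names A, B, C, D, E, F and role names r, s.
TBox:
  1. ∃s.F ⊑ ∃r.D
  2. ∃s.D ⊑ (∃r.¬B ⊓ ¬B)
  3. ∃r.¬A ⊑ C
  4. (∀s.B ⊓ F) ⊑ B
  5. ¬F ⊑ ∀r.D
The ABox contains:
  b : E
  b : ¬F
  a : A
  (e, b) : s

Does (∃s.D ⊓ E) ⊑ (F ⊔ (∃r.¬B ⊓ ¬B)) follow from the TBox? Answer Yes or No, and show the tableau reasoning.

1. (∃s.D ⊓ E) ⊑ (F ⊔ (∃r.¬B ⊓ ¬B))  ⇔  ((∃s.D ⊓ E) ⊓ (¬F ⊓ (∀r.B ⊔ B))) unsat w.r.t. T
   all branches close; clash {B, ¬B} at x₀
2. Hence (∃s.D ⊓ E) ⊑ (F ⊔ (∃r.¬B ⊓ ¬B)): entailed.

Yes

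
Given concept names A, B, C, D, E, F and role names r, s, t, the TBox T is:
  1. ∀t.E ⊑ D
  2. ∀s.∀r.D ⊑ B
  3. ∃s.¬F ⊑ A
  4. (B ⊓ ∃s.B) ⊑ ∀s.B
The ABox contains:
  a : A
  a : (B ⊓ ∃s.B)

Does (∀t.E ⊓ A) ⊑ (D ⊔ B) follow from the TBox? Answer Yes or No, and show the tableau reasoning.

Yes

1. (∀t.E ⊓ A) ⊑ (D ⊔ B)  ⇔  ((∀t.E ⊓ A) ⊓ (¬D ⊓ ¬B)) unsat w.r.t. T
   all branches close; clash {D, ¬D} at x₀
2. Hence (∀t.E ⊓ A) ⊑ (D ⊔ B): entailed.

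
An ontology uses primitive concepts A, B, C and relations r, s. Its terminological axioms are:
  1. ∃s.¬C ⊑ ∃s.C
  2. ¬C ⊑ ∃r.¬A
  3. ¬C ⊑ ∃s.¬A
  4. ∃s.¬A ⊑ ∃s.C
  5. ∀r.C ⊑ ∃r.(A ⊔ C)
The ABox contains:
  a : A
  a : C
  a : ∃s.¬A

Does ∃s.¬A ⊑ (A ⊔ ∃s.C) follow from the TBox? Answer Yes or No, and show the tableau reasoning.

1. ∃s.¬A ⊑ (A ⊔ ∃s.C)  ⇔  (∃s.¬A ⊓ (¬A ⊓ ∀s.¬C)) unsat w.r.t. T
   all branches close; clash {C, ¬C} at an ∃-successor
2. Hence ∃s.¬A ⊑ (A ⊔ ∃s.C): entailed.

Yes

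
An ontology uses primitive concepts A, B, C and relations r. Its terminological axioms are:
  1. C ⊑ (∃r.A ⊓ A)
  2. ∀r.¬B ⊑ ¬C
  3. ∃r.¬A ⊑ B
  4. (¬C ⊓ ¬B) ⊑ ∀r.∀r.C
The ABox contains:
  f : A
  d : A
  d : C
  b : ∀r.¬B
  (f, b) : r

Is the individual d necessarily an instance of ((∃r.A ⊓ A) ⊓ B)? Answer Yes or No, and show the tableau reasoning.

1. d : ((∃r.A ⊓ A) ⊓ B)?  L(d) = {A, C} ∪ {((∀r.¬A ⊔ ¬A) ⊔ ¬B)}
   apply at d: C⊑(∃r.A ⊓ A)
   open: L(d) ⊇ {A, C, ¬B, ∀r.A, ∃r.A, …} (+ ∃-successors) — d ∉ ((∃r.A ⊓ A) ⊓ B) possible
2. Hence d : ((∃r.A ⊓ A) ⊓ B): not entailed.

No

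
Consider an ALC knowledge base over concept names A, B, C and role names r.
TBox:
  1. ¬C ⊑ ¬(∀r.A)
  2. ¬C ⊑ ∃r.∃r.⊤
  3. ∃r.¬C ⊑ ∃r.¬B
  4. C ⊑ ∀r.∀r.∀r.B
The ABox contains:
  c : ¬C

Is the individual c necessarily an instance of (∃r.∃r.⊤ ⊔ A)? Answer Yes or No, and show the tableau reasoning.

1. c : (∃r.∃r.⊤ ⊔ A)?  L(c) = {¬C} ∪ {(∀r.∀r.⊥ ⊓ ¬A)}
   clash ⊥ at an ∃-successor — c ∈ (∃r.∃r.⊤ ⊔ A)
2. Hence c : (∃r.∃r.⊤ ⊔ A): entailed.

Yes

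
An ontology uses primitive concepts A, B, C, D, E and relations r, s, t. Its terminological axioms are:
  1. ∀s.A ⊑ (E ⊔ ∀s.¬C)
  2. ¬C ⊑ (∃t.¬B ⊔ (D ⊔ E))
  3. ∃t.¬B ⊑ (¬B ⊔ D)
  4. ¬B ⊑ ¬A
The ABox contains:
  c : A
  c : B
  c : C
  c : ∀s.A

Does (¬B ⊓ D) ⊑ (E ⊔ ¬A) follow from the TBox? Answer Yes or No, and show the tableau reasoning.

Yes

1. (¬B ⊓ D) ⊑ (E ⊔ ¬A)  ⇔  ((¬B ⊓ D) ⊓ (¬E ⊓ A)) unsat w.r.t. T
   all branches close; clash {A, ¬A} at x₀
2. Hence (¬B ⊓ D) ⊑ (E ⊔ ¬A): entailed.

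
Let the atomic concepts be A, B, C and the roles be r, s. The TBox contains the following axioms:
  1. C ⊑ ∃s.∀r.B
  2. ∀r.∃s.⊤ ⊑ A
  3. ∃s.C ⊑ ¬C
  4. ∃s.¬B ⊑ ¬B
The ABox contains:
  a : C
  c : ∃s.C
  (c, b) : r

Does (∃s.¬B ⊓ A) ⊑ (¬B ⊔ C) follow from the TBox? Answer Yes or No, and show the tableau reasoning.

Yes

1. (∃s.¬B ⊓ A) ⊑ (¬B ⊔ C)  ⇔  ((∃s.¬B ⊓ A) ⊓ (B ⊓ ¬C)) unsat w.r.t. T
   all branches close; clash {B, ¬B} at x₀
2. Hence (∃s.¬B ⊓ A) ⊑ (¬B ⊔ C): entailed.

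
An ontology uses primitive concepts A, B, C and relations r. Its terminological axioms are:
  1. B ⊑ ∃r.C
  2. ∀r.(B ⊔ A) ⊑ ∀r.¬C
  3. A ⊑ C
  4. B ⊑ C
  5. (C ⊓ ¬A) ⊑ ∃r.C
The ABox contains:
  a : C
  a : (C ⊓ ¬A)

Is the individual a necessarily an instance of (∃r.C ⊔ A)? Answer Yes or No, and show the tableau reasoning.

1. a : (∃r.C ⊔ A)?  L(a) = {C, (C ⊓ ¬A)} ∪ {(∀r.¬C ⊓ ¬A)}
   clash {C, ¬C} at an ∃-successor — a ∈ (∃r.C ⊔ A)
2. Hence a : (∃r.C ⊔ A): entailed.

Yes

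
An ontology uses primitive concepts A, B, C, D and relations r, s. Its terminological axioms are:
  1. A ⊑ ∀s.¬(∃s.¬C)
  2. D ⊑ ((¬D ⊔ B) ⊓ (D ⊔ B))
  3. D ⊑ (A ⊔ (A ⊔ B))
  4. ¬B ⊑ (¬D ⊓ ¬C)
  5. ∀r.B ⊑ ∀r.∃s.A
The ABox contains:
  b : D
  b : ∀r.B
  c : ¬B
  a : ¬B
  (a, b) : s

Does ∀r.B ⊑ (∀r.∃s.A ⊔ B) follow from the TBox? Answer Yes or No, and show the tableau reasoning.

Yes

1. ∀r.B ⊑ (∀r.∃s.A ⊔ B)  ⇔  (∀r.B ⊓ (∃r.∀s.¬A ⊓ ¬B)) unsat w.r.t. T
   all branches close; clash {A, ¬A} at an ∃-successor
2. Hence ∀r.B ⊑ (∀r.∃s.A ⊔ B): entailed.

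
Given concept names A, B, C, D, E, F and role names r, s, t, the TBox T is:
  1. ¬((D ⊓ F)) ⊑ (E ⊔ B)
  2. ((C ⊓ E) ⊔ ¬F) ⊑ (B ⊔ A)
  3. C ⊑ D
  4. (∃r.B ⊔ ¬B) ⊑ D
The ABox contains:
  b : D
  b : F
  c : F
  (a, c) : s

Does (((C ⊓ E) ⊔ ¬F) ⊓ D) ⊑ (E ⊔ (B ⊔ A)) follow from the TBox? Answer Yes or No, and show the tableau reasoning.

Yes

1. (((C ⊓ E) ⊔ ¬F) ⊓ D) ⊑ (E ⊔ (B ⊔ A))  ⇔  ((((C ⊓ E) ⊔ ¬F) ⊓ D) ⊓ (¬E ⊓ (¬B ⊓ ¬A))) unsat w.r.t. T
   all branches close; clash {B, ¬B} at x₀
2. Hence (((C ⊓ E) ⊔ ¬F) ⊓ D) ⊑ (E ⊔ (B ⊔ A)): entailed.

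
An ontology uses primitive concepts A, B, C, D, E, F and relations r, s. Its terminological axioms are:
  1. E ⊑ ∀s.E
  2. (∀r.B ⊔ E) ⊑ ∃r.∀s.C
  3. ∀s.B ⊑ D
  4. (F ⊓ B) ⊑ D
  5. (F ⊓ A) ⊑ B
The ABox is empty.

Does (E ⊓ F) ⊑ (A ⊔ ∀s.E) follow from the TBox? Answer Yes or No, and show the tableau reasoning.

1. (E ⊓ F) ⊑ (A ⊔ ∀s.E)  ⇔  ((E ⊓ F) ⊓ (¬A ⊓ ∃s.¬E)) unsat w.r.t. T
   all branches close; clash {E, ¬E} at an ∃-successor
2. Hence (E ⊓ F) ⊑ (A ⊔ ∀s.E): entailed.

Yes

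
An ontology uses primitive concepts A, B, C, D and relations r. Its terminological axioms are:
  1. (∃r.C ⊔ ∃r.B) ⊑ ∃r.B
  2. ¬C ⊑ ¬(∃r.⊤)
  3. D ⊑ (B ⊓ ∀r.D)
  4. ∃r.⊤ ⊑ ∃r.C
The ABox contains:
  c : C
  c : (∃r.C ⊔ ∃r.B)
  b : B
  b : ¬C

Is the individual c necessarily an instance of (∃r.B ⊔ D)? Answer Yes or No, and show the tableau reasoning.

1. c : (∃r.B ⊔ D)?  L(c) = {C, (∃r.C ⊔ ∃r.B)} ∪ {(∀r.¬B ⊓ ¬D)}
   clash {B, ¬B} at an ∃-successor — c ∈ (∃r.B ⊔ D)
2. Hence c : (∃r.B ⊔ D): entailed.

Yes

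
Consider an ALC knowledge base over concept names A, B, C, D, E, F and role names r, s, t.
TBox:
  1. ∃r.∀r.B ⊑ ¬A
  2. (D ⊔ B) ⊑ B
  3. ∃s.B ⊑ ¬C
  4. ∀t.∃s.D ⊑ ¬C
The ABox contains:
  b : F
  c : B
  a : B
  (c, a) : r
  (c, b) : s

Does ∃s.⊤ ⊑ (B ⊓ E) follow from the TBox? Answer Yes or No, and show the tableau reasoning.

1. ∃s.⊤ ⊑ (B ⊓ E)  ⇔  (∃s.⊤ ⊓ (¬B ⊔ ¬E)) unsat w.r.t. T
   open: L(x₀) ⊇ {¬B, ¬D, ∀r.∃r.¬B, ∀s.¬B, ∃s.⊤, …} (+ ∃-successors)
2. Hence ∃s.⊤ ⊑ (B ⊓ E): not entailed.

No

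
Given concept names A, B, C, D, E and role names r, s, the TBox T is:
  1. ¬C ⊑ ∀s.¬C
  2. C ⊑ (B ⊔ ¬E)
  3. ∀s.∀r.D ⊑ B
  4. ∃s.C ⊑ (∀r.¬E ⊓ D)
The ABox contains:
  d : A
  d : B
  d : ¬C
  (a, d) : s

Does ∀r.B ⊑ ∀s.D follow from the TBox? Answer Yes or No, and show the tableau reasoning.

1. ∀r.B ⊑ ∀s.D  ⇔  (∀r.B ⊓ ∃s.¬D) unsat w.r.t. T
   open: L(x₀) ⊇ {B, C, ∀r.B, ∀s.¬C, ∃s.¬D} (+ ∃-successors)
2. Hence ∀r.B ⊑ ∀s.D: not entailed.

No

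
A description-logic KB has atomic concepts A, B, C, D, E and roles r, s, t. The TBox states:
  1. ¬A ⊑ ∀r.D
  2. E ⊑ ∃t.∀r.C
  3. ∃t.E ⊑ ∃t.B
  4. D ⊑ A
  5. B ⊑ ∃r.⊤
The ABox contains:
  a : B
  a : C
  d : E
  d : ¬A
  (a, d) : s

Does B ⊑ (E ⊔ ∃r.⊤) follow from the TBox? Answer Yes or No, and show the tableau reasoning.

1. B ⊑ (E ⊔ ∃r.⊤)  ⇔  (B ⊓ (¬E ⊓ ∀r.⊥)) unsat w.r.t. T
   all branches close; clash ⊥ at an ∃-successor
2. Hence B ⊑ (E ⊔ ∃r.⊤): entailed.

Yes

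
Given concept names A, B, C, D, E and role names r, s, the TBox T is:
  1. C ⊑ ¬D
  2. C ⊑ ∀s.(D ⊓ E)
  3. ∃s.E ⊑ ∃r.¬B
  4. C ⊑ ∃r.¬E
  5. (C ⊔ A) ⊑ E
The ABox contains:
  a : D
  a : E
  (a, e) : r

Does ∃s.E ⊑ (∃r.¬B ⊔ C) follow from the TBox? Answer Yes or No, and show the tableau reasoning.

1. ∃s.E ⊑ (∃r.¬B ⊔ C)  ⇔  (∃s.E ⊓ (∀r.B ⊓ ¬C)) unsat w.r.t. T
   all branches close; clash {B, ¬B} at an ∃-successor
2. Hence ∃s.E ⊑ (∃r.¬B ⊔ C): entailed.

Yes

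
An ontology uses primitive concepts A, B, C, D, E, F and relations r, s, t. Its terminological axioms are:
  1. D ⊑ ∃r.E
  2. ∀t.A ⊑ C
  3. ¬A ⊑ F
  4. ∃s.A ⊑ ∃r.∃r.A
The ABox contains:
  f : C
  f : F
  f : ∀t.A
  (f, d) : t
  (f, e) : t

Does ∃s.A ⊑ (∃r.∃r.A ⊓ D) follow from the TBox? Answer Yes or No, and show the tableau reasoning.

1. ∃s.A ⊑ (∃r.∃r.A ⊓ D)  ⇔  (∃s.A ⊓ (∀r.∀r.¬A ⊔ ¬D)) unsat w.r.t. T
   apply at x₀: ∃s.A⊑∃r.∃r.A
   open: L(x₀) ⊇ {A, ¬D, ∃r.∃r.A, ∃s.A, ∃t.¬A} (+ ∃-successors)
2. Hence ∃s.A ⊑ (∃r.∃r.A ⊓ D): not entailed.

No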